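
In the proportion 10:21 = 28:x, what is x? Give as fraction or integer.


Setting up: 10/21 = 28/x
Cross multiply: 10 * x = 21 * 28
10x = 588
x = 588/10
x = 294/5

294/5


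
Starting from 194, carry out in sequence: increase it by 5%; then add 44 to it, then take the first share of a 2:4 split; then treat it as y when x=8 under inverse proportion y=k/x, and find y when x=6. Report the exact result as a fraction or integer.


Start with 194.
Step 1: Increase by 5%: 194 * 105/100 = 2037/10
Step 2: Add 44: 2037/10+44=2477/10; split 2:4 first = 2477/10*2/6 = 2477/30
Step 3: Inverse prop: k = (2477/30)*8; new y = k/6 = 2477/30*8/6 = 4954/45
Final result = 4954/45

4954/45


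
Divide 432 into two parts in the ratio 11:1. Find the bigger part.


Total parts = 11 + 1 = 12
Value per part = 432 / 12 = 36
First share = 11 * 36 = 396
Second share = 1 * 36 = 36
Larger share = 396

396


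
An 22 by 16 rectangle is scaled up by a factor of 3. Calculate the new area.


Original dimensions: 22 x 16
Enlargement factor = 3
New width = 22 * 3 = 66
New height = 16 * 3 = 48
New area = 66 * 48 = 3168

3168


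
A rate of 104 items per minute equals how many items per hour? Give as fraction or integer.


Converting from per minute to per hour
Rate = 104 items per minute
Multiply by 60: 104 * 60
= 6240 items per hour

6240


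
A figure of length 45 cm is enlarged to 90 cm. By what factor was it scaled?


Original length = 45 cm
Scaled length = 90 cm
Scale factor = 90 / 45
= 2

2


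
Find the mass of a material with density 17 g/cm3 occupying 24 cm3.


Using mass = density * volume
Density = 17 g/cm3
Volume = 24 cm3
Mass = 17 * 24
= 408 g

408


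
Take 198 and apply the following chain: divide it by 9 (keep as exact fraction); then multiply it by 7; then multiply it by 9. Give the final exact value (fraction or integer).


Start with 198.
Step 1: Divide by 9: 198 / 9 = 22
Step 2: Multiply by 7: 22 * 7 = 154
Step 3: Multiply by 9: 154 * 9 = 1386
Final result = 1386

1386


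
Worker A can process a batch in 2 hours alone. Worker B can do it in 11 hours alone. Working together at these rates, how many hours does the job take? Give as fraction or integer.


Rate of A = 1/2 job per hour
Rate of B = 1/11 job per hour
Combined rate = 1/2 + 1/11
Find common denominator: (11 + 2)/(2*11) = 13/22
Combined rate = 13/22 job per hour
Time together = 1 / (13/22) = 22/13 hours

22/13


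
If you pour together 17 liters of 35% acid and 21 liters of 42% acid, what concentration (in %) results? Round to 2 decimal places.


Solute in mixture 1 = 35% of 17 L = 17*35/100 = 119/20 L
Solute in mixture 2 = 42% of 21 L = 21*42/100 = 441/50 L
Total solute = 119/20 + 441/50 = 1477/100 L
Total volume = 17 + 21 = 38 L
Final concentration = 1477/100/38 * 100 = 38.87%

38.87


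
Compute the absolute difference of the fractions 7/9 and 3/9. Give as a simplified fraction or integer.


Simplify: 7/9 = 7/9 and 3/9 = 1/3
Find common denominator: LCD = 9
Convert: 7/9 and 3/9
Difference = |7 - 3|/9 = 4/9
Simplified = 4/9

4/9


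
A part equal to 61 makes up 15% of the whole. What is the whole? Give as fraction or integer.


Given: 61 is 15% of the whole
Set up: 61 = 15/100 * whole
whole = 61 * 100 / 15
whole = 6100 / 15
whole = 1220/3

1220/3


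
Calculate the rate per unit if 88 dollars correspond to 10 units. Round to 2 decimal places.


Total dollars = 88
Number of units = 10
Unit rate = 88 / 10
= 8.80 dollars per unit

8.80


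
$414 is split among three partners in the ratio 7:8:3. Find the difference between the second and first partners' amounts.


Total parts = 7 + 8 + 3 = 18
Value per part = 414 / 18 = 23
Shares: 7*23=161, 8*23=184, 3*23=69
Second share = 184, first share = 161
Difference = |184 - 161| = 23

23


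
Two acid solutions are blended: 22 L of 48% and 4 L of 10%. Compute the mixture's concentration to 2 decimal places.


Solute in mixture 1 = 48% of 22 L = 22*48/100 = 264/25 L
Solute in mixture 2 = 10% of 4 L = 4*10/100 = 2/5 L
Total solute = 264/25 + 2/5 = 274/25 L
Total volume = 22 + 4 = 26 L
Final concentration = 274/25/26 * 100 = 42.15%

42.15


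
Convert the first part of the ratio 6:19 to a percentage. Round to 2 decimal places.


Total parts = 6 + 19 = 25
First part fraction = 6/25
Percentage = (6/25) * 100
= 0.24 * 100
= 24.00%

24.00


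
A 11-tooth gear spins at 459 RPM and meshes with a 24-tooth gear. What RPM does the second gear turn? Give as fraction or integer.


Gear ratio: teeth_A * RPM_A = teeth_B * RPM_B
11 * 459 = 24 * RPM_B
5049 = 24 * RPM_B
RPM_B = 5049 / 24
RPM_B = 1683/8

1683/8


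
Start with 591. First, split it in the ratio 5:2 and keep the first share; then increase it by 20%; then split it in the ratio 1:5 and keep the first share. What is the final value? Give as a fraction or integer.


Start with 591.
Step 1: Split 5:2, first share = 591 * 5/7 = 2955/7
Step 2: Increase by 20%: 2955/7 * 120/100 = 3546/7
Step 3: Split 1:5, first share = 3546/7 * 1/6 = 591/7
Final result = 591/7

591/7


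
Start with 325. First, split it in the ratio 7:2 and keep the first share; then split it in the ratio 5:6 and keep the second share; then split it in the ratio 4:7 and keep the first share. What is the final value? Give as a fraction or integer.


Start with 325.
Step 1: Split 7:2, first share = 325 * 7/9 = 2275/9
Step 2: Split 5:6, second share = 2275/9 * 6/11 = 4550/33
Step 3: Split 4:7, first share = 4550/33 * 4/11 = 18200/363
Final result = 18200/363

18200/363


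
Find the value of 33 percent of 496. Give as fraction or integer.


Compute 33% of 496
Convert percentage: 33% = 33/100
Multiply: 496 * 33/100
= 16368/100
= 4092/25

4092/25


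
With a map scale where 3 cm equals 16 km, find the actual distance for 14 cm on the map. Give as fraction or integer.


Map scale: 3 cm = 16 km
Measured distance on map = 14 cm
Set up proportion: 14 * 16 / 3
= 224 / 3
= 224/3 km

224/3


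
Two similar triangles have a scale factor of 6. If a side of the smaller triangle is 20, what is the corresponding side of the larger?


Similar triangles have proportional sides
Scale factor = 6
Smaller side = 20
Corresponding larger side = 20 * 6
= 120

120


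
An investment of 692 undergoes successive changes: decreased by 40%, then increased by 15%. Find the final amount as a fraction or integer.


Start: 692
Step 1: decrease by 40% => multiply by 60/100
  692 * 60/100 = 2076/5
Step 2: increase by 15% => multiply by 115/100
  2076/5 * 115/100 = 11937/25
Final value = 11937/25

11937/25


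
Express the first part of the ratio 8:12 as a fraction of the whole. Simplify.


Total parts = 8 + 12 = 20
First part fraction = 8/20
Simplify: 8/20 = 2/5

2/5


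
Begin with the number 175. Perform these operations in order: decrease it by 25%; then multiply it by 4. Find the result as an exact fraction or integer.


Start with 175.
Step 1: Decrease by 25%: 175 * 75/100 = 525/4
Step 2: Multiply by 4: 525/4 * 4 = 525
Final result = 525

525


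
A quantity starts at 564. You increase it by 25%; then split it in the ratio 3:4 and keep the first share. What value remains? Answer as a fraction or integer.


Start with 564.
Step 1: Increase by 25%: 564 * 125/100 = 705
Step 2: Split 3:4, first share = 705 * 3/7 = 2115/7
Final result = 2115/7

2115/7


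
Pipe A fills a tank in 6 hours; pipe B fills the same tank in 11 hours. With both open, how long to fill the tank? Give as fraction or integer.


Rate of A = 1/6 job per hour
Rate of B = 1/11 job per hour
Combined rate = 1/6 + 1/11
Find common denominator: (11 + 6)/(6*11) = 17/66
Combined rate = 17/66 job per hour
Time together = 1 / (17/66) = 66/17 hours

66/17


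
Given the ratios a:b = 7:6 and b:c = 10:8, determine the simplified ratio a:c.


Given a:b = 7:6 and b:c = 10:8
Make b consistent. Multiply first ratio by 10: a:b = 70:60
Multiply second ratio by 6: b:c = 60:48
Now b = 60 in both, so a:b:c = 70:60:48
Therefore a:c = 70:48
Simplify by GCD: a:c = 35:24

35:24


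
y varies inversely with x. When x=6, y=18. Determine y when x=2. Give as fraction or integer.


Inverse proportion: y = k/x
Find k: k = 6 * 18 = 108
Compute y at x=2: y = 108/2
y = 54

54


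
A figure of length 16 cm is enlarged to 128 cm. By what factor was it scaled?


Original length = 16 cm
Scaled length = 128 cm
Scale factor = 128 / 16
= 8

8


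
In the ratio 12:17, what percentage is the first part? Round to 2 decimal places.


Total parts = 12 + 17 = 29
First part fraction = 12/29
Percentage = (12/29) * 100
= 0.413793 * 100
= 41.38%

41.38


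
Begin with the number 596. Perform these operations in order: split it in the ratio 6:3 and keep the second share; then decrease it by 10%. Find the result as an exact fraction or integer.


Start with 596.
Step 1: Split 6:3, second share = 596 * 3/9 = 596/3
Step 2: Decrease by 10%: 596/3 * 90/100 = 894/5
Final result = 894/5

894/5


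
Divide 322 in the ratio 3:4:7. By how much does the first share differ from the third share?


Total parts = 3 + 4 + 7 = 14
Value per part = 322 / 14 = 23
Shares: 3*23=69, 4*23=92, 7*23=161
First share = 69, third share = 161
Difference = |69 - 161| = 92

92


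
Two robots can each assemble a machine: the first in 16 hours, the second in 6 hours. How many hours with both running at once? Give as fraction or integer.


Rate of A = 1/16 job per hour
Rate of B = 1/6 job per hour
Combined rate = 1/16 + 1/6
Find common denominator: (6 + 16)/(16*6) = 22/96
Combined rate = 11/48 job per hour
Time together = 1 / (11/48) = 48/11 hours

48/11


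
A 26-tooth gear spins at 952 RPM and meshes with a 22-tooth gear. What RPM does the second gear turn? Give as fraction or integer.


Gear ratio: teeth_A * RPM_A = teeth_B * RPM_B
26 * 952 = 22 * RPM_B
24752 = 22 * RPM_B
RPM_B = 24752 / 22
RPM_B = 12376/11

12376/11


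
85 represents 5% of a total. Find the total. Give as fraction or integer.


Given: 85 is 5% of the whole
Set up: 85 = 5/100 * whole
whole = 85 * 100 / 5
whole = 8500 / 5
whole = 1700

1700


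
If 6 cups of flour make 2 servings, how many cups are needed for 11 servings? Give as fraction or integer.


Original: 6 cups for 2 servings
Target servings = 11
Scaling factor = 11/2
New amount = 6 * 11/2
= 66/2
= 33 cups

33


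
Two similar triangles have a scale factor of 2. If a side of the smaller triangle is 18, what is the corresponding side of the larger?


Similar triangles have proportional sides
Scale factor = 2
Smaller side = 18
Corresponding larger side = 18 * 2
= 36

36


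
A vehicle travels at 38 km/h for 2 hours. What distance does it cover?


Using distance = speed * time
Speed = 38 km/h
Time = 2 hours
Distance = 38 * 2
= 76 km

76


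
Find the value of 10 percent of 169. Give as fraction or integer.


Compute 10% of 169
Convert percentage: 10% = 10/100
Multiply: 169 * 10/100
= 1690/100
= 169/10

169/10


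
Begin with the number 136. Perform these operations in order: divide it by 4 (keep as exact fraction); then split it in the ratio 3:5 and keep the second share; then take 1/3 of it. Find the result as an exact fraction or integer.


Start with 136.
Step 1: Divide by 4: 136 / 4 = 34
Step 2: Split 3:5, second share = 34 * 5/8 = 85/4
Step 3: Take 1/3: 85/4 * 1/3 = 85/12
Final result = 85/12

85/12


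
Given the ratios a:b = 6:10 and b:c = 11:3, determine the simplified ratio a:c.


Given a:b = 6:10 and b:c = 11:3
Make b consistent. Multiply first ratio by 11: a:b = 66:110
Multiply second ratio by 10: b:c = 110:30
Now b = 110 in both, so a:b:c = 66:110:30
Therefore a:c = 66:30
Simplify by GCD: a:c = 11:5

11:5


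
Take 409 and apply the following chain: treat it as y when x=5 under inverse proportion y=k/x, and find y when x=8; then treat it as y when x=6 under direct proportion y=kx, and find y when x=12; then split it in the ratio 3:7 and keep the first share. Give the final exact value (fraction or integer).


Start with 409.
Step 1: Inverse prop: k = (409)*5; new y = k/8 = 409*5/8 = 2045/8
Step 2: Direct prop: k = (2045/8)/6; new y = k*12 = 2045/8*12/6 = 2045/4
Step 3: Split 3:7, first share = 2045/4 * 3/10 = 1227/8
Final result = 1227/8

1227/8


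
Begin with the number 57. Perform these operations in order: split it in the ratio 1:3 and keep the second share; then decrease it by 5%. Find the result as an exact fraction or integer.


Start with 57.
Step 1: Split 1:3, second share = 57 * 3/4 = 171/4
Step 2: Decrease by 5%: 171/4 * 95/100 = 3249/80
Final result = 3249/80

3249/80


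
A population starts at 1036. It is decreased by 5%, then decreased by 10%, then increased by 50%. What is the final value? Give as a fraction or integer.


Start: 1036
Step 1: decrease by 5% => multiply by 95/100
  1036 * 95/100 = 4921/5
Step 2: decrease by 10% => multiply by 90/100
  4921/5 * 90/100 = 44289/50
Step 3: increase by 50% => multiply by 150/100
  44289/50 * 150/100 = 132867/100
Final value = 132867/100

132867/100


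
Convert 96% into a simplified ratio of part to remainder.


Part = 96%, Remainder = 4%
Ratio = 96:4
GCD(96, 4) = 4
Simplify: 24:1 = 24:1

24:1


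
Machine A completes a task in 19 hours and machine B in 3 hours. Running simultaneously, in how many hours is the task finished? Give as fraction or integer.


Rate of A = 1/19 job per hour
Rate of B = 1/3 job per hour
Combined rate = 1/19 + 1/3
Find common denominator: (3 + 19)/(19*3) = 22/57
Combined rate = 22/57 job per hour
Time together = 1 / (22/57) = 57/22 hours

57/22


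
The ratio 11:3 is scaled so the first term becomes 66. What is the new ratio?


Original ratio: 11:3
First term target: 66
Scale factor = 66 / 11 = 6
Multiply second term: 3 * 6 = 18
Equivalent ratio = 66:18

66:18


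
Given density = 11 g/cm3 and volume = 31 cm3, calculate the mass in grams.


Using mass = density * volume
Density = 11 g/cm3
Volume = 31 cm3
Mass = 11 * 31
= 341 g

341


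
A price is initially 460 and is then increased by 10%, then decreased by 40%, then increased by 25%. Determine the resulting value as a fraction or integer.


Start: 460
Step 1: increase by 10% => multiply by 110/100
  460 * 110/100 = 506
Step 2: decrease by 40% => multiply by 60/100
  506 * 60/100 = 1518/5
Step 3: increase by 25% => multiply by 125/100
  1518/5 * 125/100 = 759/2
Final value = 759/2

759/2


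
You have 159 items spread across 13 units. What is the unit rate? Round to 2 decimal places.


Total items = 159
Number of units = 13
Unit rate = 159 / 13
= 12.23 items per unit

12.23


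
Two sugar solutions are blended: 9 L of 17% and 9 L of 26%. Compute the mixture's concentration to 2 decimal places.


Solute in mixture 1 = 17% of 9 L = 9*17/100 = 153/100 L
Solute in mixture 2 = 26% of 9 L = 9*26/100 = 117/50 L
Total solute = 153/100 + 117/50 = 387/100 L
Total volume = 9 + 9 = 18 L
Final concentration = 387/100/18 * 100 = 21.50%

21.50


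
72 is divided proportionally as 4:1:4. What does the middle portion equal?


Ratio = 4:1:4
Total parts = 4 + 1 + 4 = 9
Value per part = 72 / 9 = 8
First share = 4 * 8 = 32
Middle share = 1 * 8 = 8
Third share = 4 * 8 = 32

8


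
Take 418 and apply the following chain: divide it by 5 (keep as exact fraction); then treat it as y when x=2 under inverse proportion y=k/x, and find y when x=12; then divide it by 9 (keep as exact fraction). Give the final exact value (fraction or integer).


Start with 418.
Step 1: Divide by 5: 418 / 5 = 418/5
Step 2: Inverse prop: k = (418/5)*2; new y = k/12 = 418/5*2/12 = 209/15
Step 3: Divide by 9: 209/15 / 9 = 209/135
Final result = 209/135

209/135


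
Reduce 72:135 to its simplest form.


Find GCD(72, 135)
GCD = 9
Divide both by 9: 72/9 = 8, 135/9 = 15
Simplified ratio = 8:15

8:15


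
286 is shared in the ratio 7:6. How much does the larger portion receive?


Total parts = 7 + 6 = 13
Value per part = 286 / 13 = 22
First share = 7 * 22 = 154
Second share = 6 * 22 = 132
Larger share = 154

154


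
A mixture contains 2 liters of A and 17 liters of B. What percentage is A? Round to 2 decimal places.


Volume of A = 2 L
Volume of B = 17 L
Total volume = 2 + 17 = 19 L
Percentage of A = (2/19) * 100
= 10.53%

10.53


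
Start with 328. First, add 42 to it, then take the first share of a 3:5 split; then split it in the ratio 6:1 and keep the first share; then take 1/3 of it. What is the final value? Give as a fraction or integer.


Start with 328.
Step 1: Add 42: 328+42=370; split 3:5 first = 370*3/8 = 555/4
Step 2: Split 6:1, first share = 555/4 * 6/7 = 1665/14
Step 3: Take 1/3: 1665/14 * 1/3 = 555/14
Final result = 555/14

555/14


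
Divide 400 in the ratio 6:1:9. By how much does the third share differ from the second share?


Total parts = 6 + 1 + 9 = 16
Value per part = 400 / 16 = 25
Shares: 6*25=150, 1*25=25, 9*25=225
Third share = 225, second share = 25
Difference = |225 - 25| = 200

200


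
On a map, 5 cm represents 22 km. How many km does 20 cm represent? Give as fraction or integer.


Map scale: 5 cm = 22 km
Measured distance on map = 20 cm
Set up proportion: 20 * 22 / 5
= 440 / 5
= 88 km

88


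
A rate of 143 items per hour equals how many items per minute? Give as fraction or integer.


Converting from per hour to per minute
Rate = 143 items per hour
Divide by 60: 143/60
= 143/60 items per minute

143/60


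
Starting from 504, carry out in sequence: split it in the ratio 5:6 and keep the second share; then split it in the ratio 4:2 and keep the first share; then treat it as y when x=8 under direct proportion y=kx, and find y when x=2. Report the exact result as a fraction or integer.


Start with 504.
Step 1: Split 5:6, second share = 504 * 6/11 = 3024/11
Step 2: Split 4:2, first share = 3024/11 * 4/6 = 2016/11
Step 3: Direct prop: k = (2016/11)/8; new y = k*2 = 2016/11*2/8 = 504/11
Final result = 504/11

504/11


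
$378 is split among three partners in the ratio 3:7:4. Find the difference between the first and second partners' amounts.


Total parts = 3 + 7 + 4 = 14
Value per part = 378 / 14 = 27
Shares: 3*27=81, 7*27=189, 4*27=108
First share = 81, second share = 189
Difference = |81 - 189| = 108

108


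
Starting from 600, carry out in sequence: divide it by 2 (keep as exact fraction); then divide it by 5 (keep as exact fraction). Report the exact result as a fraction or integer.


Start with 600.
Step 1: Divide by 2: 600 / 2 = 300
Step 2: Divide by 5: 300 / 5 = 60
Final result = 60

60


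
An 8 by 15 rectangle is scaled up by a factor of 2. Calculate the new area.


Original dimensions: 8 x 15
Enlargement factor = 2
New width = 8 * 2 = 16
New height = 15 * 2 = 30
New area = 16 * 30 = 480

480


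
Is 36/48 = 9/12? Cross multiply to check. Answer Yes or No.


Cross multiply to check 36/48 = 9/12
Left cross product: 36 * 12 = 432
Right cross product: 48 * 9 = 432
432 = 432
Equal, so proportions match => Yes

Yes


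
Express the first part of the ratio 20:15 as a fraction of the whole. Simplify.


Total parts = 20 + 15 = 35
First part fraction = 20/35
Simplify: 20/35 = 4/7

4/7


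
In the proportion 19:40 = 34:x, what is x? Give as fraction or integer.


Setting up: 19/40 = 34/x
Cross multiply: 19 * x = 40 * 34
19x = 1360
x = 1360/19
x = 1360/19

1360/19


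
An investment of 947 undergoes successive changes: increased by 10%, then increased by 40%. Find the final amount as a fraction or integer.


Start: 947
Step 1: increase by 10% => multiply by 110/100
  947 * 110/100 = 10417/10
Step 2: increase by 40% => multiply by 140/100
  10417/10 * 140/100 = 72919/50
Final value = 72919/50

72919/50


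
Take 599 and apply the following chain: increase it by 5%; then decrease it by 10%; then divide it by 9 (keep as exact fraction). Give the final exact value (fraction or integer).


Start with 599.
Step 1: Increase by 5%: 599 * 105/100 = 12579/20
Step 2: Decrease by 10%: 12579/20 * 90/100 = 113211/200
Step 3: Divide by 9: 113211/200 / 9 = 12579/200
Final result = 12579/200

12579/200


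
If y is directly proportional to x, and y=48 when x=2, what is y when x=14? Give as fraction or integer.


Direct proportion: y = kx
Find k: k = 48/2 = 24
Compute y at x=14: y = 24 * 14
y = 336

336


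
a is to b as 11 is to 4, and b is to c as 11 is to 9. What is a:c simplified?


Given a:b = 11:4 and b:c = 11:9
Make b consistent. Multiply first ratio by 11: a:b = 121:44
Multiply second ratio by 4: b:c = 44:36
Now b = 44 in both, so a:b:c = 121:44:36
Therefore a:c = 121:36
Simplify by GCD: a:c = 121:36

121:36


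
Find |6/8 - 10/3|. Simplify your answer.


Simplify: 6/8 = 3/4 and 10/3 = 10/3
Find common denominator: LCD = 12
Convert: 9/12 and 40/12
Difference = |9 - 40|/12 = 31/12
Simplified = 31/12

31/12


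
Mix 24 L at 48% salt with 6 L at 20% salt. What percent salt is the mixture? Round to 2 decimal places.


Solute in mixture 1 = 48% of 24 L = 24*48/100 = 288/25 L
Solute in mixture 2 = 20% of 6 L = 6*20/100 = 6/5 L
Total solute = 288/25 + 6/5 = 318/25 L
Total volume = 24 + 6 = 30 L
Final concentration = 318/25/30 * 100 = 42.40%

42.40


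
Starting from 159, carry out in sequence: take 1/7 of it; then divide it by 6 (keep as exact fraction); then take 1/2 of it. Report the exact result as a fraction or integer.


Start with 159.
Step 1: Take 1/7: 159 * 1/7 = 159/7
Step 2: Divide by 6: 159/7 / 6 = 53/14
Step 3: Take 1/2: 53/14 * 1/2 = 53/28
Final result = 53/28

53/28


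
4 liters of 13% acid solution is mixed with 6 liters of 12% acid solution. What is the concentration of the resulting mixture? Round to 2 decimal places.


Solute in mixture 1 = 13% of 4 L = 4*13/100 = 13/25 L
Solute in mixture 2 = 12% of 6 L = 6*12/100 = 18/25 L
Total solute = 13/25 + 18/25 = 31/25 L
Total volume = 4 + 6 = 10 L
Final concentration = 31/25/10 * 100 = 12.40%

12.40


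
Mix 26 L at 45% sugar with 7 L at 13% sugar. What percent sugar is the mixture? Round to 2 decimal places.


Solute in mixture 1 = 45% of 26 L = 26*45/100 = 117/10 L
Solute in mixture 2 = 13% of 7 L = 7*13/100 = 91/100 L
Total solute = 117/10 + 91/100 = 1261/100 L
Total volume = 26 + 7 = 33 L
Final concentration = 1261/100/33 * 100 = 38.21%

38.21


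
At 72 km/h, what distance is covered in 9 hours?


Using distance = speed * time
Speed = 72 km/h
Time = 9 hours
Distance = 72 * 9
= 648 km

648


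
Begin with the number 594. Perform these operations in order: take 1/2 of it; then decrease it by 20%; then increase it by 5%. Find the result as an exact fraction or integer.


Start with 594.
Step 1: Take 1/2: 594 * 1/2 = 297
Step 2: Decrease by 20%: 297 * 80/100 = 1188/5
Step 3: Increase by 5%: 1188/5 * 105/100 = 6237/25
Final result = 6237/25

6237/25


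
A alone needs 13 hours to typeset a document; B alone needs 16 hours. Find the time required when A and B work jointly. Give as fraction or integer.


Rate of A = 1/13 job per hour
Rate of B = 1/16 job per hour
Combined rate = 1/13 + 1/16
Find common denominator: (16 + 13)/(13*16) = 29/208
Combined rate = 29/208 job per hour
Time together = 1 / (29/208) = 208/29 hours

208/29


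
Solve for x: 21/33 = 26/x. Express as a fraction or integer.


Setting up: 21/33 = 26/x
Cross multiply: 21 * x = 33 * 26
21x = 858
x = 858/21
x = 286/7

286/7


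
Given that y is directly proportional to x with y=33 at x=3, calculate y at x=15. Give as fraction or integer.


Direct proportion: y = kx
Find k: k = 33/3 = 11
Compute y at x=15: y = 11 * 15
y = 165

165


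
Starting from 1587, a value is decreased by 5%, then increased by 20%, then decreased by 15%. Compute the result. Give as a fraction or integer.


Start: 1587
Step 1: decrease by 5% => multiply by 95/100
  1587 * 95/100 = 30153/20
Step 2: increase by 20% => multiply by 120/100
  30153/20 * 120/100 = 90459/50
Step 3: decrease by 15% => multiply by 85/100
  90459/50 * 85/100 = 1537803/1000
Final value = 1537803/1000

1537803/1000


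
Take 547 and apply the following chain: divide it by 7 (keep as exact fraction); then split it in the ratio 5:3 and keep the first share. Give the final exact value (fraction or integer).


Start with 547.
Step 1: Divide by 7: 547 / 7 = 547/7
Step 2: Split 5:3, first share = 547/7 * 5/8 = 2735/56
Final result = 2735/56

2735/56


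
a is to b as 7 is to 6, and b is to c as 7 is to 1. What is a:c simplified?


Given a:b = 7:6 and b:c = 7:1
Make b consistent. Multiply first ratio by 7: a:b = 49:42
Multiply second ratio by 6: b:c = 42:6
Now b = 42 in both, so a:b:c = 49:42:6
Therefore a:c = 49:6
Simplify by GCD: a:c = 49:6

49:6


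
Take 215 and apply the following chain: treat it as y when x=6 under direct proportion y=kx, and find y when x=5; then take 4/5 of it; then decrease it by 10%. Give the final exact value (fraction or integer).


Start with 215.
Step 1: Direct prop: k = (215)/6; new y = k*5 = 215*5/6 = 1075/6
Step 2: Take 4/5: 1075/6 * 4/5 = 430/3
Step 3: Decrease by 10%: 430/3 * 90/100 = 129
Final result = 129

129


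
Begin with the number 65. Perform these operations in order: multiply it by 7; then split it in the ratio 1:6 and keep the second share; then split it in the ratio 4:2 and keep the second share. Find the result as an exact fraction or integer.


Start with 65.
Step 1: Multiply by 7: 65 * 7 = 455
Step 2: Split 1:6, second share = 455 * 6/7 = 390
Step 3: Split 4:2, second share = 390 * 2/6 = 130
Final result = 130

130


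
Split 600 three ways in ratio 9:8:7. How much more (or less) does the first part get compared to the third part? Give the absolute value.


Total parts = 9 + 8 + 7 = 24
Value per part = 600 / 24 = 25
Shares: 9*25=225, 8*25=200, 7*25=175
First share = 225, third share = 175
Difference = |225 - 175| = 50

50


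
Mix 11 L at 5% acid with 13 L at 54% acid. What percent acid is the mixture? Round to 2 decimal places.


Solute in mixture 1 = 5% of 11 L = 11*5/100 = 11/20 L
Solute in mixture 2 = 54% of 13 L = 13*54/100 = 351/50 L
Total solute = 11/20 + 351/50 = 757/100 L
Total volume = 11 + 13 = 24 L
Final concentration = 757/100/24 * 100 = 31.54%

31.54


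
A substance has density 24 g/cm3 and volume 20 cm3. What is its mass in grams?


Using mass = density * volume
Density = 24 g/cm3
Volume = 20 cm3
Mass = 24 * 20
= 480 g

480


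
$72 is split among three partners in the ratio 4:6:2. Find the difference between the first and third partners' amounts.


Total parts = 4 + 6 + 2 = 12
Value per part = 72 / 12 = 6
Shares: 4*6=24, 6*6=36, 2*6=12
First share = 24, third share = 12
Difference = |24 - 12| = 12

12


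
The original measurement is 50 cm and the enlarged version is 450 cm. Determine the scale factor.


Original length = 50 cm
Scaled length = 450 cm
Scale factor = 450 / 50
= 9

9


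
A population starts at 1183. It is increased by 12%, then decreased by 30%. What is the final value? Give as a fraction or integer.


Start: 1183
Step 1: increase by 12% => multiply by 112/100
  1183 * 112/100 = 33124/25
Step 2: decrease by 30% => multiply by 70/100
  33124/25 * 70/100 = 115934/125
Final value = 115934/125

115934/125


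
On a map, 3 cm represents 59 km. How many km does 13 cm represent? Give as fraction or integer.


Map scale: 3 cm = 59 km
Measured distance on map = 13 cm
Set up proportion: 13 * 59 / 3
= 767 / 3
= 767/3 km

767/3


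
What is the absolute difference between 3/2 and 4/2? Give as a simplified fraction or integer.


Simplify: 3/2 = 3/2 and 4/2 = 2
Find common denominator: LCD = 2
Convert: 3/2 and 4/2
Difference = |3 - 4|/2 = 1/2
Simplified = 1/2

1/2


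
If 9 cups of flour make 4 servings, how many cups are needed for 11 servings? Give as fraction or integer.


Original: 9 cups for 4 servings
Target servings = 11
Scaling factor = 11/4
New amount = 9 * 11/4
= 99/4
= 99/4 cups

99/4


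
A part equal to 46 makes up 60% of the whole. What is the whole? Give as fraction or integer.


Given: 46 is 60% of the whole
Set up: 46 = 60/100 * whole
whole = 46 * 100 / 60
whole = 4600 / 60
whole = 230/3

230/3


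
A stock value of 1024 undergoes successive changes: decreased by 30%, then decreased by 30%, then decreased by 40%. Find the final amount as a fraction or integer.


Start: 1024
Step 1: decrease by 30% => multiply by 70/100
  1024 * 70/100 = 3584/5
Step 2: decrease by 30% => multiply by 70/100
  3584/5 * 70/100 = 12544/25
Step 3: decrease by 40% => multiply by 60/100
  12544/25 * 60/100 = 37632/125
Final value = 37632/125

37632/125


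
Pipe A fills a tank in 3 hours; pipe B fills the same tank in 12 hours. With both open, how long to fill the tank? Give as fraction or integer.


Rate of A = 1/3 job per hour
Rate of B = 1/12 job per hour
Combined rate = 1/3 + 1/12
Find common denominator: (12 + 3)/(3*12) = 15/36
Combined rate = 5/12 job per hour
Time together = 1 / (5/12) = 12/5 hours

12/5


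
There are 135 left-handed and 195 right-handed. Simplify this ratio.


Find GCD(135, 195)
GCD = 15
Divide both by 15: 135/15 = 9, 195/15 = 13
Simplified ratio = 9:13

9:13


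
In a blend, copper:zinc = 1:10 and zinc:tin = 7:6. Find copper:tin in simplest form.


Given a:b = 1:10 and b:c = 7:6
Make b consistent. Multiply first ratio by 7: a:b = 7:70
Multiply second ratio by 10: b:c = 70:60
Now b = 70 in both, so a:b:c = 7:70:60
Therefore a:c = 7:60
Simplify by GCD: a:c = 7:60

7:60


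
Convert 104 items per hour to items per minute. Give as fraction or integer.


Converting from per hour to per minute
Rate = 104 items per hour
Divide by 60: 104/60
= 26/15 items per minute

26/15


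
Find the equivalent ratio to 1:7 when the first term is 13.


Original ratio: 1:7
First term target: 13
Scale factor = 13 / 1 = 13
Multiply second term: 7 * 13 = 91
Equivalent ratio = 13:91

13:91


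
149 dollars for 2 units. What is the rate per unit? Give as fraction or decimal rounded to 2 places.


Total dollars = 149
Number of units = 2
Unit rate = 149 / 2
= 74.50 dollars per unit

74.50


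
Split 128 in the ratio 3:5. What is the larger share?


Total parts = 3 + 5 = 8
Value per part = 128 / 8 = 16
First share = 3 * 16 = 48
Second share = 5 * 16 = 80
Larger share = 80

80


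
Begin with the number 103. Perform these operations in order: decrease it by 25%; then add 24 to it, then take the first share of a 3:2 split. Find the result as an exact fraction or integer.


Start with 103.
Step 1: Decrease by 25%: 103 * 75/100 = 309/4
Step 2: Add 24: 309/4+24=405/4; split 3:2 first = 405/4*3/5 = 243/4
Final result = 243/4

243/4


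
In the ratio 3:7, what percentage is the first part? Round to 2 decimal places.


Total parts = 3 + 7 = 10
First part fraction = 3/10
Percentage = (3/10) * 100
= 0.3 * 100
= 30.00%

30.00


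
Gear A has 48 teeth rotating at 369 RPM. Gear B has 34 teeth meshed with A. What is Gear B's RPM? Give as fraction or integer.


Gear ratio: teeth_A * RPM_A = teeth_B * RPM_B
48 * 369 = 34 * RPM_B
17712 = 34 * RPM_B
RPM_B = 17712 / 34
RPM_B = 8856/17

8856/17


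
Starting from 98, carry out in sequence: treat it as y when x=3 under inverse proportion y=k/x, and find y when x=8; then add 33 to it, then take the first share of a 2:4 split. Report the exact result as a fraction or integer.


Start with 98.
Step 1: Inverse prop: k = (98)*3; new y = k/8 = 98*3/8 = 147/4
Step 2: Add 33: 147/4+33=279/4; split 2:4 first = 279/4*2/6 = 93/4
Final result = 93/4

93/4


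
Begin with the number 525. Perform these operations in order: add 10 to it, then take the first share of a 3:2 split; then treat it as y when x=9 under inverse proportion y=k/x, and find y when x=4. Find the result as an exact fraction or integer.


Start with 525.
Step 1: Add 10: 525+10=535; split 3:2 first = 535*3/5 = 321
Step 2: Inverse prop: k = (321)*9; new y = k/4 = 321*9/4 = 2889/4
Final result = 2889/4

2889/4


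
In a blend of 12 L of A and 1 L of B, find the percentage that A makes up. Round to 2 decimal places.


Volume of A = 12 L
Volume of B = 1 L
Total volume = 12 + 1 = 13 L
Percentage of A = (12/13) * 100
= 92.31%

92.31


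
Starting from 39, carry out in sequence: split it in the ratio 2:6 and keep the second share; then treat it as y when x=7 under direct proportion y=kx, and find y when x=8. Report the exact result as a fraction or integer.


Start with 39.
Step 1: Split 2:6, second share = 39 * 6/8 = 117/4
Step 2: Direct prop: k = (117/4)/7; new y = k*8 = 117/4*8/7 = 234/7
Final result = 234/7

234/7


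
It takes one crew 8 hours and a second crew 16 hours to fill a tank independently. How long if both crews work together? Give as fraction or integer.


Rate of A = 1/8 job per hour
Rate of B = 1/16 job per hour
Combined rate = 1/8 + 1/16
Find common denominator: (16 + 8)/(8*16) = 24/128
Combined rate = 3/16 job per hour
Time together = 1 / (3/16) = 16/3 hours

16/3


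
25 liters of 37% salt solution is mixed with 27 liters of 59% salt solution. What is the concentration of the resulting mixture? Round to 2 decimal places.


Solute in mixture 1 = 37% of 25 L = 25*37/100 = 37/4 L
Solute in mixture 2 = 59% of 27 L = 27*59/100 = 1593/100 L
Total solute = 37/4 + 1593/100 = 1259/50 L
Total volume = 25 + 27 = 52 L
Final concentration = 1259/50/52 * 100 = 48.42%

48.42


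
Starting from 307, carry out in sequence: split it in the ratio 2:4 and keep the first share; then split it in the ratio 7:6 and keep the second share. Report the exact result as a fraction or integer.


Start with 307.
Step 1: Split 2:4, first share = 307 * 2/6 = 307/3
Step 2: Split 7:6, second share = 307/3 * 6/13 = 614/13
Final result = 614/13

614/13


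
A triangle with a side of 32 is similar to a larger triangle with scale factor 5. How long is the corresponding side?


Similar triangles have proportional sides
Scale factor = 5
Smaller side = 32
Corresponding larger side = 32 * 5
= 160

160


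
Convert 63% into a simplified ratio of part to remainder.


Part = 63%, Remainder = 37%
Ratio = 63:37
GCD(63, 37) = 1
Simplify: 63:37 = 63:37

63:37


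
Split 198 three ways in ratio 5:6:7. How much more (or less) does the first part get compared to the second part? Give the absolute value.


Total parts = 5 + 6 + 7 = 18
Value per part = 198 / 18 = 11
Shares: 5*11=55, 6*11=66, 7*11=77
First share = 55, second share = 66
Difference = |55 - 66| = 11

11


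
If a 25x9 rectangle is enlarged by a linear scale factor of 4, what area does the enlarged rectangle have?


Original dimensions: 25 x 9
Enlargement factor = 4
New width = 25 * 4 = 100
New height = 9 * 4 = 36
New area = 100 * 36 = 3600

3600


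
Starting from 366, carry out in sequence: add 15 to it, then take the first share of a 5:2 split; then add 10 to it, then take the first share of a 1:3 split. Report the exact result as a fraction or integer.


Start with 366.
Step 1: Add 15: 366+15=381; split 5:2 first = 381*5/7 = 1905/7
Step 2: Add 10: 1905/7+10=1975/7; split 1:3 first = 1975/7*1/4 = 1975/28
Final result = 1975/28

1975/28


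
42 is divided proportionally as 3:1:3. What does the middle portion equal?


Ratio = 3:1:3
Total parts = 3 + 1 + 3 = 7
Value per part = 42 / 7 = 6
First share = 3 * 6 = 18
Middle share = 1 * 6 = 6
Third share = 3 * 6 = 18

6


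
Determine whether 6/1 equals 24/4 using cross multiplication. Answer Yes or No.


Cross multiply to check 6/1 = 24/4
Left cross product: 6 * 4 = 24
Right cross product: 1 * 24 = 24
24 = 24
Equal, so proportions match => Yes

Yes


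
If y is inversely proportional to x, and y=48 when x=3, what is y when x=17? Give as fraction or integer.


Inverse proportion: y = k/x
Find k: k = 3 * 48 = 144
Compute y at x=17: y = 144/17
y = 144/17

144/17


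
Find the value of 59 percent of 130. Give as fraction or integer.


Compute 59% of 130
Convert percentage: 59% = 59/100
Multiply: 130 * 59/100
= 7670/100
= 767/10

767/10


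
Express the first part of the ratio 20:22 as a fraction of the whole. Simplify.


Total parts = 20 + 22 = 42
First part fraction = 20/42
Simplify: 20/42 = 10/21

10/21


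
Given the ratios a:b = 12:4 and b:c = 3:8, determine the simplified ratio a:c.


Given a:b = 12:4 and b:c = 3:8
Make b consistent. Multiply first ratio by 3: a:b = 36:12
Multiply second ratio by 4: b:c = 12:32
Now b = 12 in both, so a:b:c = 36:12:32
Therefore a:c = 36:32
Simplify by GCD: a:c = 9:8

9:8


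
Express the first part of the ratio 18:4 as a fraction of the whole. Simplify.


Total parts = 18 + 4 = 22
First part fraction = 18/22
Simplify: 18/22 = 9/11

9/11


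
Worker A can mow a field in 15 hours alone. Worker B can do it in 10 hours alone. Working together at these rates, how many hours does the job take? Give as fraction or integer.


Rate of A = 1/15 job per hour
Rate of B = 1/10 job per hour
Combined rate = 1/15 + 1/10
Find common denominator: (10 + 15)/(15*10) = 25/150
Combined rate = 1/6 job per hour
Time together = 1 / (1/6) = 6 hours

6


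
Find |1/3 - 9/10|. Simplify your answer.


Simplify: 1/3 = 1/3 and 9/10 = 9/10
Find common denominator: LCD = 30
Convert: 10/30 and 27/30
Difference = |10 - 27|/30 = 17/30
Simplified = 17/30

17/30


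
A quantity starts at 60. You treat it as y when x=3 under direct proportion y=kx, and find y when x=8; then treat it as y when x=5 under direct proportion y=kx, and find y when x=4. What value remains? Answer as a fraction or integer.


Start with 60.
Step 1: Direct prop: k = (60)/3; new y = k*8 = 60*8/3 = 160
Step 2: Direct prop: k = (160)/5; new y = k*4 = 160*4/5 = 128
Final result = 128

128


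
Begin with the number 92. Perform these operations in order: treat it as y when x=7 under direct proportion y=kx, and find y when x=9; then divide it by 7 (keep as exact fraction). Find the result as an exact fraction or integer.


Start with 92.
Step 1: Direct prop: k = (92)/7; new y = k*9 = 92*9/7 = 828/7
Step 2: Divide by 7: 828/7 / 7 = 828/49
Final result = 828/49

828/49


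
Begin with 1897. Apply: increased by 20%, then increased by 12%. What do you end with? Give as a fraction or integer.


Start: 1897
Step 1: increase by 20% => multiply by 120/100
  1897 * 120/100 = 11382/5
Step 2: increase by 12% => multiply by 112/100
  11382/5 * 112/100 = 318696/125
Final value = 318696/125

318696/125


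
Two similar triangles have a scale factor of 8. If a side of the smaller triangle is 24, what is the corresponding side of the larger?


Similar triangles have proportional sides
Scale factor = 8
Smaller side = 24
Corresponding larger side = 24 * 8
= 192

192


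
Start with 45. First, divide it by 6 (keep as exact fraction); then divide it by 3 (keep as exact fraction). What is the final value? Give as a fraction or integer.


Start with 45.
Step 1: Divide by 6: 45 / 6 = 15/2
Step 2: Divide by 3: 15/2 / 3 = 5/2
Final result = 5/2

5/2


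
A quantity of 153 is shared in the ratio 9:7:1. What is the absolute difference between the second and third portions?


Total parts = 9 + 7 + 1 = 17
Value per part = 153 / 17 = 9
Shares: 9*9=81, 7*9=63, 1*9=9
Second share = 63, third share = 9
Difference = |63 - 9| = 54

54


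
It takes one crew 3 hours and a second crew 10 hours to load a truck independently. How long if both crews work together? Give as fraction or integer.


Rate of A = 1/3 job per hour
Rate of B = 1/10 job per hour
Combined rate = 1/3 + 1/10
Find common denominator: (10 + 3)/(3*10) = 13/30
Combined rate = 13/30 job per hour
Time together = 1 / (13/30) = 30/13 hours

30/13


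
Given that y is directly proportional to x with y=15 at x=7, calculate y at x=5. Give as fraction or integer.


Direct proportion: y = kx
Find k: k = 15/7 = 15/7
Compute y at x=5: y = 15/7 * 5
y = 75/7

75/7


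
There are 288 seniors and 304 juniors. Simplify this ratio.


Find GCD(288, 304)
GCD = 16
Divide both by 16: 288/16 = 18, 304/16 = 19
Simplified ratio = 18:19

18:19
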